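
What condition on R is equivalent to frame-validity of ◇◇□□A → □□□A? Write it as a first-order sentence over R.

∀x ∀y ∀z ((xR²y ∧ xR³z) → ∃w (yR²w ∧ z = w))

This is a Sahlqvist (Geach-type) schema ◇^2□^2A → □^3◇^0A.
Minimal-valuation argument: fix x; take any y with xR^2y and any z with xR^3z. Set V(A) to the set of worlds R-reachable from y in exactly 2 steps. Then □^2A holds at y, so the antecedent holds at x; validity forces ◇^0A at z, giving a w with zR^0w and yR^2w.
First-order correspondent: ∀x ∀y ∀z ((xR²y ∧ xR³z) → ∃w (yR²w ∧ z = w)).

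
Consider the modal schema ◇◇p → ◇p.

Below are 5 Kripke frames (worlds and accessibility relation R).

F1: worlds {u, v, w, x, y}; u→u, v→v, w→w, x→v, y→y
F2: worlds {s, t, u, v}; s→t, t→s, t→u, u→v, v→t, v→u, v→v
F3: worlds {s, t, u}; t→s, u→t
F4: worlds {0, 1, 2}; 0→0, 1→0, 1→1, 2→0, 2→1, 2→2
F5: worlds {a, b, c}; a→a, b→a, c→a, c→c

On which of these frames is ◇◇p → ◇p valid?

The schema corresponds to transitivity: ∀x ∀y ∀z (Rxy ∧ Ryz → Rxz).
F1: condition met.
F2: fails — Ruv and Rvt but not Rut.
F3: fails — Rut and Rts but not Rus.
F4: condition met.
F5: condition met.

F1, F4, F5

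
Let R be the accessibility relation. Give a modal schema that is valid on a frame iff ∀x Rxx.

This is reflexivity; the standard corresponding axiom is T: □ψ → ψ.
Suppose □ψ→ψ is valid. At any x set V(ψ)={w : Rxw}. Then □ψ holds at x, so ψ holds at x, i.e. Rxx.

□ψ → ψ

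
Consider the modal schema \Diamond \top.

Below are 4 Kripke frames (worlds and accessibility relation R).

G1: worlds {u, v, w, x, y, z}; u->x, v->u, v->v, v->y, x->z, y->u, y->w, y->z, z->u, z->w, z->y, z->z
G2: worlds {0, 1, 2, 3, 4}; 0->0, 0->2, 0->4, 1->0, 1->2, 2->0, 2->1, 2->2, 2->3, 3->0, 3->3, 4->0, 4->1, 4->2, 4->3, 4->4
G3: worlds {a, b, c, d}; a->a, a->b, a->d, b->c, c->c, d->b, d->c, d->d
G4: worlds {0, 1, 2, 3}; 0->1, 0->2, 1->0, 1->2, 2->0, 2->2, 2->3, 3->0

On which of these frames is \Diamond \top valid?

This is the axiom for seriality; its first-order frame correspondent is \forall x \exists y Rxy.
G1: fails — world w has no successor.
G2: condition met.
G3: condition met.
G4: condition met.
Valid on: G2, G3, G4.

G2, G3, G4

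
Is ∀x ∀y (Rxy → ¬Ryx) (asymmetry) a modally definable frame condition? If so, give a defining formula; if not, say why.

Modal frame validity is preserved under surjective bounded morphisms.
The 3-cycle (worlds s,t,u with s→t→u→s) is asymmetric. Mapping every world to a single reflexive point • is a surjective bounded morphism, and the reflexive point is not asymmetric (R•• but asymmetry requires ¬R••).
So no modal formula (or set of formulas) defines exactly the asymmetric frames.

No — not modally definable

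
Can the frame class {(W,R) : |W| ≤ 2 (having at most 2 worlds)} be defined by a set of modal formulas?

No — not modally definable

Modal frame validity is preserved under disjoint unions.
Any modal formula valid on each of 3 disjoint one-world frames is valid on their disjoint union (validity is preserved under disjoint unions). Each one-world frame has |W|=1≤2, but the union has |W|=3.
Hence having at most 2 worlds is not modally definable.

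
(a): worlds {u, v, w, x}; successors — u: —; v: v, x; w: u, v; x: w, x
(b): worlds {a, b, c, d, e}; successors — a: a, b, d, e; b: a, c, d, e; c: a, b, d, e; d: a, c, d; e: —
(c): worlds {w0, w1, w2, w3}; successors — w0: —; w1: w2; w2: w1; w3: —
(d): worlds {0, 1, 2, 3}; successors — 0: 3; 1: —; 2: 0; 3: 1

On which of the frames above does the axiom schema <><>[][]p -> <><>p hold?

The schema corresponds to a generalized confluence (Geach) condition: forall x forall y (x R^2 y -> exists w (y R^2 w & x R^2 w)).
(a): fails — xR²u but no t with uR²t and xR²t.
(b): fails — aR²e but no w with eR²w and aR²w.
(c): condition met.
(d): fails — 0R²1 but no w with 1R²w and 0R²w.
Valid on: (c).

(c)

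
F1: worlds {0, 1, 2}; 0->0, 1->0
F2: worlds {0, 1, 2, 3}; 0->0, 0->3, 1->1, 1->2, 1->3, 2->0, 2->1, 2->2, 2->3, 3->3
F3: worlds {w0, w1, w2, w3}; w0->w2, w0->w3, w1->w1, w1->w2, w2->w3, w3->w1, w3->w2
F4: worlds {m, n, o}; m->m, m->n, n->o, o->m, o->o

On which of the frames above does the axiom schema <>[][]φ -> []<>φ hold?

F1, F2, F4

The schema corresponds to a generalized confluence (Geach) condition: forall x forall y forall z ((xRy & xRz) -> exists w (y R^2 w & zRw)).
F1: satisfies the condition.
F2: satisfies the condition.
F3: fails — w0Rw2, w0Rw2 but no w with w2R²w and w2Rw.
F4: satisfies the condition.
Valid on: F1, F2, F4.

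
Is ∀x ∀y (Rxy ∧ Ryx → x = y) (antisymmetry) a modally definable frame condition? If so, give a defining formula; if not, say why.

If a class were modally definable it would be closed under surjective bounded morphisms (Goldblatt–Thomason).
The 6-cycle (worlds w0,w1,w2,w3,w4,w5 with w0→w1→w2→w3→w4→w5→w0) is antisymmetric. Sending even-indexed worlds to s and odd-indexed worlds to t is a surjective bounded morphism onto the two-world frame with s↔t, which is not antisymmetric.
Hence antisymmetry is not modally definable.

Not modally definable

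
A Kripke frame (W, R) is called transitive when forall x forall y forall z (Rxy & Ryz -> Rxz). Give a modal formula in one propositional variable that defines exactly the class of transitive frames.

The condition is transitivity. The 4 schema □s → □□s defines it.
Suppose □s→□□s is valid. Take Rxy, Ryz and set V(s)={w : Rxw}. Then □s at x, so □□s at x, so □s at y, so s at z, i.e. Rxz.

□s → □□s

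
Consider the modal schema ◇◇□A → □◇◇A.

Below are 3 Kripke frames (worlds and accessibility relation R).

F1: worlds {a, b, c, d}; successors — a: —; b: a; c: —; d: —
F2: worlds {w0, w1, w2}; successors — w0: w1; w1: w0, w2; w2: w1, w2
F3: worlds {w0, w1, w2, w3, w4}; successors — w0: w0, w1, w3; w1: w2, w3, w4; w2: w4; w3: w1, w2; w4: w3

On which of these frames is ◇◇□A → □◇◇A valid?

F1, F2

This is the axiom for a generalized confluence (Geach) condition; its first-order frame correspondent is ∀x ∀y ∀z ((xR²y ∧ xRz) → ∃w (yRw ∧ zR²w)).
F1: satisfies the condition.
F2: satisfies the condition.
F3: fails — w1R²w2, w1Rw2 but no w with w2Rw and w2R²w.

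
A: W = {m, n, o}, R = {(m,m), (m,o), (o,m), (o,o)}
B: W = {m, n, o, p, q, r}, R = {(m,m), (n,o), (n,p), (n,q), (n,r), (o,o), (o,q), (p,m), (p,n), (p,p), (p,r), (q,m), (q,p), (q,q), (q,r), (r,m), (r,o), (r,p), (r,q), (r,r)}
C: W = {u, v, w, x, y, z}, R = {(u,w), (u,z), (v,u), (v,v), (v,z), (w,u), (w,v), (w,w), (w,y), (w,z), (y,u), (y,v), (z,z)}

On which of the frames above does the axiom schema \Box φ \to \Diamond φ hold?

B

Frame correspondent (Sahlqvist): \forall x \exists y Rxy — i.e. seriality.
A: fails — world n has no successor.
B: satisfies the condition.
C: fails — world x has no successor.
Valid on: B.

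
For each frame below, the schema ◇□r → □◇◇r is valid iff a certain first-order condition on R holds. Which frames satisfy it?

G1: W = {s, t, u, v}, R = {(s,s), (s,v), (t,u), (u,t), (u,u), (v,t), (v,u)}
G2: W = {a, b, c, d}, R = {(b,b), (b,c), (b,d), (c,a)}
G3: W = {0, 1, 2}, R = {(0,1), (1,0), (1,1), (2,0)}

The schema corresponds to a generalized confluence (Geach) condition: ∀x ∀y ∀z ((xRy ∧ xRz) → ∃w (yRw ∧ zR²w)).
G1: fails — sRs, sRv but no w with sRw and vR²w.
G2: fails — bRb, bRc but no w with bRw and cR²w.
G3: ✓.

G3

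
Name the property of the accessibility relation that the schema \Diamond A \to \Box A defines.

Suppose ◇A→□A is valid. Take Rxy, Rxz and set V(A)={y}. Then ◇A at x, so □A at x, so A at z, i.e. z=y.
The converse is a direct semantic check.
Frame condition: \forall x \forall y \forall z (Rxy \wedge Rxz \to y = z).

partial functionality: \forall x \forall y \forall z (Rxy \wedge Rxz \to y = z)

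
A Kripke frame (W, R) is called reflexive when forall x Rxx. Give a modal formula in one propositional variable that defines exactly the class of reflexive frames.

This is reflexivity; the standard corresponding axiom is T: □p → p.
Suppose □p→p is valid. At any x set V(p)={w : Rxw}. Then □p holds at x, so p holds at x, i.e. Rxx.

□p → p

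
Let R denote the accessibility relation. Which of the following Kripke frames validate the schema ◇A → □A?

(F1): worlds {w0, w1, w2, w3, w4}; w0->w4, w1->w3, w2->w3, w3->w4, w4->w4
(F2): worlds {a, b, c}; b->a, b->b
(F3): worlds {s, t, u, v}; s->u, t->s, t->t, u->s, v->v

(F1)

This is the axiom for partial functionality; its first-order frame correspondent is ∀x ∀y ∀z (Rxy ∧ Rxz → y = z).
(F1): condition met.
(F2): fails — b sees both a and b.
(F3): fails — t sees both s and t.
Valid on: (F1).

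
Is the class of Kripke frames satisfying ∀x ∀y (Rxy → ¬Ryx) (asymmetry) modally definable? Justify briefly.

No

Modal frame validity is preserved under surjective bounded morphisms.
The 5-cycle (worlds w0,w1,w2,w3,w4 with w0→w1→w2→w3→w4→w0) is asymmetric. Mapping every world to a single reflexive point • is a surjective bounded morphism, and the reflexive point is not asymmetric (R•• but asymmetry requires ¬R••).
So the class is not modally definable.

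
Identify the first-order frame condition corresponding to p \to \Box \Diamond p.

Suppose p→□◇p is valid. Take Rxy and set V(p)={x}. Then p at x, so □◇p at x, so ◇p at y, so some z with Ryz has p; z=x, i.e. Ryx.
The converse is a direct semantic check.
So the correspondent is symmetry.

symmetry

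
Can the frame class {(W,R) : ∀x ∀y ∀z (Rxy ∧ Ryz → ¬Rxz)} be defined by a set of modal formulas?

If a class were modally definable it would be closed under surjective bounded morphisms (Goldblatt–Thomason).
The 5-cycle (worlds a,b,c,d,e with a→b→c→d→e→a) is intransitive. Mapping every world to a single reflexive point • is a surjective bounded morphism; the reflexive point is not intransitive (R••∧R•• but R••).
Hence intransitivity is not modally definable.

Not definable by any modal formula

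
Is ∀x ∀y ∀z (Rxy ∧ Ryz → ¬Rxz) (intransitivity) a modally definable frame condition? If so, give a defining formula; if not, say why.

No

Any modally definable frame class is closed under surjective bounded morphisms.
The 5-cycle (worlds s,t,u,v,w with s→t→u→v→w→s) is intransitive. Mapping every world to a single reflexive point • is a surjective bounded morphism; the reflexive point is not intransitive (R••∧R•• but R••).
So the class is not modally definable.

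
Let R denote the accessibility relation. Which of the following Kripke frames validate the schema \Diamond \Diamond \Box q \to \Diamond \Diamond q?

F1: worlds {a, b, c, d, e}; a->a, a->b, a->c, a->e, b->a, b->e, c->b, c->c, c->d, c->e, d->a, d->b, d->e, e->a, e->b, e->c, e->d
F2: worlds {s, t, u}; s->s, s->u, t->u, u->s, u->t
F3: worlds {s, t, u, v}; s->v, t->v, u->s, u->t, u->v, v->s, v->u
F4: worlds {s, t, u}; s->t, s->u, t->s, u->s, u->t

F1

The schema corresponds to a generalized confluence (Geach) condition: \forall x \forall y (x R^2 y \to \exists w (yRw \wedge x R^2 w)).
F1: ✓.
F2: fails — tR²t but no w with tRw and tR²w.
F3: fails — sR²s but no w with sRw and sR²w.
F4: fails — tR²t but no w with tRw and tR²w.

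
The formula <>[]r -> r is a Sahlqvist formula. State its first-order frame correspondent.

symmetry

Replacing r by ¬r and contraposing gives the equivalent schema r → □◇r.
Suppose r→□◇r is valid. Take Rxy and set V(r)={x}. Then r at x, so □◇r at x, so ◇r at y, so some z with Ryz has r; z=x, i.e. Ryx.
Conversely, on a frame with symmetry the schema holds at every world under every valuation.
So the correspondent is symmetry.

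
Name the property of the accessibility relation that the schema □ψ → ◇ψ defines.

This is the D axiom.
It corresponds to seriality: ∀x ∃y Rxy.

seriality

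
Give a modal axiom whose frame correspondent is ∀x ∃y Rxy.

The condition is seriality. The D schema □r → ◇r defines it.

□r → ◇r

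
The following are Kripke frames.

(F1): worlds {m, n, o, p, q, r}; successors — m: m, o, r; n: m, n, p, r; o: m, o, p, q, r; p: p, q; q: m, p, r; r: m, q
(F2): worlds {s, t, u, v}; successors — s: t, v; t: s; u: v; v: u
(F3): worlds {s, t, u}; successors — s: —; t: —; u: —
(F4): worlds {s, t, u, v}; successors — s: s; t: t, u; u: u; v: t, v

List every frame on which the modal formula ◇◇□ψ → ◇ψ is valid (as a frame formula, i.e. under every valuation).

(F3)

This is the axiom for a generalized confluence (Geach) condition; its first-order frame correspondent is ∀x ∀y (xR²y → ∃w (yRw ∧ xRw)).
(F1): fails — mR²p but no w with pRw and mRw.
(F2): fails — tR²v but no w with vRw and tRw.
(F3): satisfies the condition.
(F4): fails — vR²u but no w with uRw and vRw.
Valid on: (F3).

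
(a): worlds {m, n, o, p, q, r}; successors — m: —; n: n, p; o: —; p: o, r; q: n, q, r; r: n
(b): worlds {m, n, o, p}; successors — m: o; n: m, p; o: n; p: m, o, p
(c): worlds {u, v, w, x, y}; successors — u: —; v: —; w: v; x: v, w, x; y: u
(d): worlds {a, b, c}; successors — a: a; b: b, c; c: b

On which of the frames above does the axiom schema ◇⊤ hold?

The schema corresponds to seriality: ∀x ∃y Rxy.
(a): fails — world m has no successor.
(b): holds.
(c): fails — world u has no successor.
(d): holds.
Valid on: (b), (d).

(b), (d)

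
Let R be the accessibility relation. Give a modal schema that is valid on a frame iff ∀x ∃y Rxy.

□p → ◇p

A defining formula is □p → ◇p (the D axiom).
Suppose □p→◇p is valid. At any x set V(p)=W. Then □p at x, so ◇p at x, so x has a successor.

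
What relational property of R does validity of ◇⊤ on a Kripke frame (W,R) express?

Seriality

◇⊤ holds at w iff w has a successor, so frame-validity of ◇⊤ is exactly seriality. Equivalently via □p → ◇p:
Suppose □p→◇p is valid. At any x set V(p)=W. Then □p at x, so ◇p at x, so x has a successor.
Conversely, any frame satisfying ∀x ∃y Rxy validates the schema.
Frame condition: ∀x ∃y Rxy.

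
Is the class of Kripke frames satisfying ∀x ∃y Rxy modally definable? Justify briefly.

Yes — defined by □q → ◇q

Yes: it is seriality, defined by the D schema □q → ◇q.
Suppose □q→◇q is valid. At any x set V(q)=W. Then □q at x, so ◇q at x, so x has a successor.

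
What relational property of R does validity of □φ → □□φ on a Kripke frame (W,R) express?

Transitivity

Suppose □φ→□□φ is valid. Take Rxy, Ryz and set V(φ)={w : Rxw}. Then □φ at x, so □□φ at x, so □φ at y, so φ at z, i.e. Rxz.
Conversely, on a frame with transitivity the schema holds at every world under every valuation.
So the correspondent is transitivity.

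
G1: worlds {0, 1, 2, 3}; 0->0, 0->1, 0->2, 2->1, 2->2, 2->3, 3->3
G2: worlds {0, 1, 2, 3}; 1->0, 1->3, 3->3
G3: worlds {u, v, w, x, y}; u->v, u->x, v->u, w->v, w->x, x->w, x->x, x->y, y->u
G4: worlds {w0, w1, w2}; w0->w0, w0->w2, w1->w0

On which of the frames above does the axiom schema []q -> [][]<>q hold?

G2

Frame correspondent (Sahlqvist): forall x forall z (x R^2 z -> exists w (xRw & zRw)) — i.e. a generalized confluence (Geach) condition.
G1: fails — 0R²1 but no w with 0Rw and 1Rw.
G2: condition met.
G3: fails — uR²y but no t with uRt and yRt.
G4: fails — w0R²w2 but no w with w0Rw and w2Rw.
Valid on: G2.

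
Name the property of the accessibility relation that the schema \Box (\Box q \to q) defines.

shift-reflexivity: \forall x \forall y (Rxy \to Ryy)

This schema is the T□ axiom.
Its frame correspondent is shift-reflexivity — \forall x \forall y (Rxy \to Ryy).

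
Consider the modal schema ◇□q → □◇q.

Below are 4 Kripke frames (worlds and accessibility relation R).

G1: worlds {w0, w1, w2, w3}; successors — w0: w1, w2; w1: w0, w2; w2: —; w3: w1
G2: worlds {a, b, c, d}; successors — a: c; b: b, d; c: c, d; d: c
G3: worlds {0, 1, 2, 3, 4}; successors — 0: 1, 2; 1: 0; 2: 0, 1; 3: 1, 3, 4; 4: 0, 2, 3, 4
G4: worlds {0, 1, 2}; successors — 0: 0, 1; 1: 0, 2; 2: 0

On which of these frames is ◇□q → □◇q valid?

G4

The schema corresponds to convergence: ∀x ∀y ∀z (Rxy ∧ Rxz → ∃w (Ryw ∧ Rzw)).
G1: fails — Rw0w1 and Rw0w2 but w1 and w2 have no common successor.
G2: fails — Rbb and Rbd but b and d have no common successor.
G3: fails — R20 and R21 but 0 and 1 have no common successor.
G4: ✓.
Valid on: G4.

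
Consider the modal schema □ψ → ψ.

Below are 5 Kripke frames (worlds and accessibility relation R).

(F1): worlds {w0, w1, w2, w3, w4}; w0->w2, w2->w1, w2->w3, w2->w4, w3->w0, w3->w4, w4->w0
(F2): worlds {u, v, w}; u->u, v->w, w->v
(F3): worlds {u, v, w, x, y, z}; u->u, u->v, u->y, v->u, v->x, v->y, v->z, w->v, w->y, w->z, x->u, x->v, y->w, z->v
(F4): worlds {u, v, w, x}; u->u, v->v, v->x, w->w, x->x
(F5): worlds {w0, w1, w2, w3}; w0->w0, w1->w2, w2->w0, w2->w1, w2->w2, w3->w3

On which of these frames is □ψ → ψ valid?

(F4)

This is the axiom for reflexivity; its first-order frame correspondent is ∀x Rxx.
(F1): fails — world w0 does not see itself.
(F2): fails — world v does not see itself.
(F3): fails — world v does not see itself.
(F4): condition met.
(F5): fails — world w1 does not see itself.
Valid on: (F4).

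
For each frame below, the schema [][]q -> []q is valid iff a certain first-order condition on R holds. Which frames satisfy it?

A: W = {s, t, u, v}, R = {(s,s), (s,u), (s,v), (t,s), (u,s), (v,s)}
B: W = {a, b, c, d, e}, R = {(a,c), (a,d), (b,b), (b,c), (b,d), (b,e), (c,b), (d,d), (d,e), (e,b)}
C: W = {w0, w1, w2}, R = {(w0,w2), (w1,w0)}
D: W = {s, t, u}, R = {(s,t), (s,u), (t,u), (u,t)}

The schema corresponds to density: forall x forall y (Rxy -> exists z (Rxz & Rzy)).
A: holds.
B: fails — Rac but no z with Raz and Rzc.
C: fails — Rw0w2 but no z with Rw0z and Rzw2.
D: fails — Rtu but no z with Rtz and Rzu.
Valid on: A.

A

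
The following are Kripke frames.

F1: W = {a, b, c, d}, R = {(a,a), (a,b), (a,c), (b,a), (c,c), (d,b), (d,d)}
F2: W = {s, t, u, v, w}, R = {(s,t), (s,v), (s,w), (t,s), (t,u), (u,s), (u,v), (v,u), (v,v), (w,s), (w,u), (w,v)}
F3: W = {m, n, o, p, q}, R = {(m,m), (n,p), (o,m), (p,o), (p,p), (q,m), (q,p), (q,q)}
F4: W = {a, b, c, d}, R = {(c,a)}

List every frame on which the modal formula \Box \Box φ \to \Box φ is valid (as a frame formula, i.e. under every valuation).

This is the axiom for density; its first-order frame correspondent is \forall x \forall y (Rxy \to \exists z (Rxz \wedge Rzy)).
F1: condition met.
F2: fails — Rus but no z with Ruz and Rzs.
F3: condition met.
F4: fails — Rca but no z with Rcz and Rza.

F1, F3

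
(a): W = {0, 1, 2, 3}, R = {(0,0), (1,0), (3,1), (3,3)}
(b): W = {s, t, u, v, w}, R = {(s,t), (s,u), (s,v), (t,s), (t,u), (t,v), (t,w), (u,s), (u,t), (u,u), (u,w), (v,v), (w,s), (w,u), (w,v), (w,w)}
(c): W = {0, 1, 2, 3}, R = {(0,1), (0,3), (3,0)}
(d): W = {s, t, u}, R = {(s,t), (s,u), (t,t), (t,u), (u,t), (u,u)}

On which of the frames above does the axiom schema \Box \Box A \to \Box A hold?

(a), (b), (d)

This is the axiom for density; its first-order frame correspondent is \forall x \forall y (Rxy \to \exists z (Rxz \wedge Rzy)).
(a): holds.
(b): holds.
(c): fails — R01 but no z with R0z and Rz1.
(d): holds.
Valid on: (a), (b), (d).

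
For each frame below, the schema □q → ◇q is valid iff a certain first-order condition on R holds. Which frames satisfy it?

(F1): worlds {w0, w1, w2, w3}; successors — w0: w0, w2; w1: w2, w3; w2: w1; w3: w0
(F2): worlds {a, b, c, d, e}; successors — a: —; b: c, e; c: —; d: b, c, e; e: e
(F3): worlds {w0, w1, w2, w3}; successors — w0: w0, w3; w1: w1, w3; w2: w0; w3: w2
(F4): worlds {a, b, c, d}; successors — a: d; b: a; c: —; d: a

Frame correspondent (Sahlqvist): ∀x ∃y Rxy — i.e. seriality.
(F1): ✓.
(F2): fails — world a has no successor.
(F3): ✓.
(F4): fails — world c has no successor.

(F1), (F3)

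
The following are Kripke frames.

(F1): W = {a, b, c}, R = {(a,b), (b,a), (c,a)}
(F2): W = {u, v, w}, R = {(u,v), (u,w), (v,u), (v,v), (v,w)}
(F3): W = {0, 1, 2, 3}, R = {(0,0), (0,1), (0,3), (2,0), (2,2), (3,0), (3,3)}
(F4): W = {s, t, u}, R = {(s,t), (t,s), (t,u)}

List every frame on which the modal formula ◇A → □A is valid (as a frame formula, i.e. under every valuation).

(F1)

This is the axiom for partial functionality; its first-order frame correspondent is ∀x ∀y ∀z (Rxy ∧ Rxz → y = z).
(F1): holds.
(F2): fails — u sees both v and w.
(F3): fails — 0 sees both 0 and 1.
(F4): fails — t sees both s and u.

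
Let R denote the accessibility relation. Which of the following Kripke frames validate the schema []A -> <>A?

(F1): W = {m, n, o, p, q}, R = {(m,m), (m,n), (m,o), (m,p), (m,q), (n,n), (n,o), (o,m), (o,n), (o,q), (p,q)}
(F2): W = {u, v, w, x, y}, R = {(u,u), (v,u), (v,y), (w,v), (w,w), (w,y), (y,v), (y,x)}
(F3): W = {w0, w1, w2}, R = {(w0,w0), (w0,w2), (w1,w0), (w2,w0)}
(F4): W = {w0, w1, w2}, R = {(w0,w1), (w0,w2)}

(F3)

This is the axiom for seriality; its first-order frame correspondent is forall x exists y Rxy.
(F1): fails — world q has no successor.
(F2): fails — world x has no successor.
(F3): ✓.
(F4): fails — world w1 has no successor.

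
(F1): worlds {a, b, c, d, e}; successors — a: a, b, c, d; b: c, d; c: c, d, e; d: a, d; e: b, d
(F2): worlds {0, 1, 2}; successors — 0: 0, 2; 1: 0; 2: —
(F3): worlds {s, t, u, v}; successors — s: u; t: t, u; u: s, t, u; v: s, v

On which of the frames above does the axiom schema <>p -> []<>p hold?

none

The schema corresponds to the Euclidean property: forall x forall y forall z (Rxy & Rxz -> Ryz).
(F1): fails — Rab and Rab but not Rbb.
(F2): fails — R02 and R00 but not R20.
(F3): fails — Rut and Rus but not Rts.
Valid on no frame.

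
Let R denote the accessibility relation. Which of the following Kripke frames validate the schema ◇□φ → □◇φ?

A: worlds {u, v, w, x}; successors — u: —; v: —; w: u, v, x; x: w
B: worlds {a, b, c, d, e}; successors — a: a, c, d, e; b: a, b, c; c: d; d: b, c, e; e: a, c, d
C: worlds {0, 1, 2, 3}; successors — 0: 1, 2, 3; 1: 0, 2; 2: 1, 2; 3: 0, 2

C

The schema corresponds to convergence: ∀x ∀y ∀z (Rxy ∧ Rxz → ∃w (Ryw ∧ Rzw)).
A: fails — Rwu and Rwu but u and u have no common successor.
B: fails — Rac and Rad but c and d have no common successor.
C: ✓.
Valid on: C.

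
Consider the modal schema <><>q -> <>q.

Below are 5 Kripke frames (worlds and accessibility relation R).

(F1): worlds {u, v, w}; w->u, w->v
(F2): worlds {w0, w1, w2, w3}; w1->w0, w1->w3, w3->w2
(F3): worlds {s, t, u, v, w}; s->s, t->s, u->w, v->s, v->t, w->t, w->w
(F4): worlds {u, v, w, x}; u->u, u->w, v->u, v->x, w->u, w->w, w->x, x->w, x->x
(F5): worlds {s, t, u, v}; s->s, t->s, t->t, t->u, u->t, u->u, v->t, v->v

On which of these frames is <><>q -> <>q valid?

(F1)

This is the axiom for transitivity; its first-order frame correspondent is forall x forall y forall z (Rxy & Ryz -> Rxz).
(F1): holds.
(F2): fails — Rw1w3 and Rw3w2 but not Rw1w2.
(F3): fails — Rwt and Rts but not Rws.
(F4): fails — Rxw and Rwu but not Rxu.
(F5): fails — Rut and Rts but not Rus.
Valid on: (F1).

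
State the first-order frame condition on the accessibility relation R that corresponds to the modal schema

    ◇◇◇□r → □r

This is a Sahlqvist (Geach-type) schema ◇^3□^1r → □^1◇^0r.
First-order correspondent: ∀x ∀y ∀z ((xR³y ∧ xRz) → ∃w (yRw ∧ z = w)).

∀x ∀y ∀z ((xR³y ∧ xRz) → ∃w (yRw ∧ z = w))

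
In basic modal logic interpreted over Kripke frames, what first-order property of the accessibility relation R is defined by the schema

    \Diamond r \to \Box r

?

partial functionality: \forall x \forall y \forall z (Rxy \wedge Rxz \to y = z)

Suppose ◇r→□r is valid. Take Rxy, Rxz and set V(r)={y}. Then ◇r at x, so □r at x, so r at z, i.e. z=y.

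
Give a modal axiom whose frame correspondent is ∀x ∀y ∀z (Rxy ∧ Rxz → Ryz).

◇q → □◇q

A defining formula is ◇q → □◇q (the 5 axiom).
Suppose ◇q→□◇q is valid. Take Rxy, Rxz and set V(q)={y}. Then ◇q at x, so □◇q at x, so ◇q at z, so some w with Rzw has q; w=y, i.e. Rzy. By symmetry of the argument, Ryz.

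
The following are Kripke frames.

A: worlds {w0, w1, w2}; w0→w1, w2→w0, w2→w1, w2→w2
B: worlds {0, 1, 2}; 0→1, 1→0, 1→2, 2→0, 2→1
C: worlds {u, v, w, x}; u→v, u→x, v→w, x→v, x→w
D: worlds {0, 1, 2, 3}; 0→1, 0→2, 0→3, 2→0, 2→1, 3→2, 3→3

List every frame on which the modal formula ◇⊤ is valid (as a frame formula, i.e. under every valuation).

B

Frame correspondent (Sahlqvist): ∀x ∃y Rxy — i.e. seriality.
A: fails — world w1 has no successor.
B: ✓.
C: fails — world w has no successor.
D: fails — world 1 has no successor.
Valid on: B.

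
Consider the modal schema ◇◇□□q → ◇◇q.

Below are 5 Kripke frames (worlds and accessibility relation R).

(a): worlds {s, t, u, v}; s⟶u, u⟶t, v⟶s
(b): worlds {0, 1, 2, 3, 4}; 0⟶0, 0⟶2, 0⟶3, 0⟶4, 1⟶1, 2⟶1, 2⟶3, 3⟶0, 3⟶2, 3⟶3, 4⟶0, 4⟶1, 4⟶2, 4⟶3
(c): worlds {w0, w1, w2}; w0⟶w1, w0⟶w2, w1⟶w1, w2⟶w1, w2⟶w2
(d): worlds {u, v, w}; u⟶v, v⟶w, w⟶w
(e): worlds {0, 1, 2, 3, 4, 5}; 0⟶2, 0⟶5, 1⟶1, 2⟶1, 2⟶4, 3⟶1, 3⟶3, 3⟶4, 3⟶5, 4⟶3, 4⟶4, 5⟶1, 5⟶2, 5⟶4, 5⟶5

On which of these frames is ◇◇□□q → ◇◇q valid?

This is the axiom for a generalized confluence (Geach) condition; its first-order frame correspondent is ∀x ∀y (xR²y → ∃w (yR²w ∧ xR²w)).
(a): fails — sR²t but no w with tR²w and sR²w.
(b): condition met.
(c): condition met.
(d): condition met.
(e): condition met.

(b), (c), (d), (e)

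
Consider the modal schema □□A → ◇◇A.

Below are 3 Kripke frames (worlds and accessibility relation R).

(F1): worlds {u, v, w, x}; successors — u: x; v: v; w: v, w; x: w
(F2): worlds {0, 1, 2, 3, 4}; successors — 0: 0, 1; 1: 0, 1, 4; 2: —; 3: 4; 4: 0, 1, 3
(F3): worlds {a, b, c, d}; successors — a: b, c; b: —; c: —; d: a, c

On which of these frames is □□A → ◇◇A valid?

This is the axiom for a generalized confluence (Geach) condition; its first-order frame correspondent is ∀x ∃w (xR²w ∧ xR²w).
(F1): condition met.
(F2): fails — at 2 but no w with 2R²w and 2R²w.
(F3): fails — at a but no w with aR²w and aR²w.
Valid on: (F1).

(F1)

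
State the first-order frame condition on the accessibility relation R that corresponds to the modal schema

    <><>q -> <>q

This is a Sahlqvist (Geach-type) schema ◇^2□^0q → □^0◇^1q.
First-order correspondent: forall x forall y (x R^2 y -> exists w (y = w & xRw)).

forall x forall y (x R^2 y -> exists w (y = w & xRw))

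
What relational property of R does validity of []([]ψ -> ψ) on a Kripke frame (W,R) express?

Shift-reflexivity

Suppose □(□ψ→ψ) is valid. Take Rxy and set V(ψ)={w : Ryw}. Then at y, □ψ holds; since □(□ψ→ψ) at x, □ψ→ψ at y, so ψ at y, i.e. Ryy.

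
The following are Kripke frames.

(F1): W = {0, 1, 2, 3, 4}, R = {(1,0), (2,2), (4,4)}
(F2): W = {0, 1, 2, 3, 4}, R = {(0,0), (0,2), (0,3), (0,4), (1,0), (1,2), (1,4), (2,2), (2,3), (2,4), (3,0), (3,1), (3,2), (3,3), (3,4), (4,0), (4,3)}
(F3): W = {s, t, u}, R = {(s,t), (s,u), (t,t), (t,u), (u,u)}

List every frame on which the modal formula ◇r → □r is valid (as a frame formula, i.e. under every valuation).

Frame correspondent (Sahlqvist): ∀x ∀y ∀z (Rxy ∧ Rxz → y = z) — i.e. partial functionality.
(F1): satisfies the condition.
(F2): fails — 0 sees both 0 and 2.
(F3): fails — s sees both t and u.

(F1)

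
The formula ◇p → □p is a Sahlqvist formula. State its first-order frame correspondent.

This schema is the CD axiom.
It corresponds to partial functionality: ∀x ∀y ∀z (Rxy ∧ Rxz → y = z).

partial functionality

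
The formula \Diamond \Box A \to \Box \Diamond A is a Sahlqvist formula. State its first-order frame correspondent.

convergence

This schema is the .2 axiom.
Its frame correspondent is convergence — \forall x \forall y \forall z (Rxy \wedge Rxz \to \exists w (Ryw \wedge Rzw)).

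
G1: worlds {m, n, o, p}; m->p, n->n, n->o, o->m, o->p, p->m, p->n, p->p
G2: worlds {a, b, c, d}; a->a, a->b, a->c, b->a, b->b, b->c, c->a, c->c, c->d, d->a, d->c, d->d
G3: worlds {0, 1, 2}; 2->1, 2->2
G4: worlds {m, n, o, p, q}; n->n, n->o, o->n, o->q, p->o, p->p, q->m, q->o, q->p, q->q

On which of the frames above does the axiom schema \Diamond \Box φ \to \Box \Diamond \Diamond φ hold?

The schema corresponds to a generalized confluence (Geach) condition: \forall x \forall y \forall z ((xRy \wedge xRz) \to \exists w (yRw \wedge z R^2 w)).
G1: ✓.
G2: ✓.
G3: fails — 2R1, 2R1 but no w with 1Rw and 1R²w.
G4: fails — qRm, qRm but no w with mRw and mR²w.
Valid on: G1, G2.

G1, G2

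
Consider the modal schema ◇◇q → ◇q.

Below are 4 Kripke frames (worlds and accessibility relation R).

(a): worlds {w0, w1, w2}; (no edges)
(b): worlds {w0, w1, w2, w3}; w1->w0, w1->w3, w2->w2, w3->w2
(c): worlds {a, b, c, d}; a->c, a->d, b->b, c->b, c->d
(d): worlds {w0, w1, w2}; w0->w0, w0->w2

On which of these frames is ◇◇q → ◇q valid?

Frame correspondent (Sahlqvist): ∀x ∀y (xR²y → ∃w (y = w ∧ xRw)) — i.e. a generalized confluence (Geach) condition.
(a): holds.
(b): fails — w1R²w2 but no w with w2=w and w1Rw.
(c): fails — aR²b but no w with b=w and aRw.
(d): holds.
Valid on: (a), (d).

(a), (d)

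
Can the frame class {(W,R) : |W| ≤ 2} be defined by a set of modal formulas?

Any modally definable frame class is closed under disjoint unions.
Any modal formula valid on each of 3 disjoint one-world frames is valid on their disjoint union (validity is preserved under disjoint unions). Each one-world frame has |W|=1≤2, but the union has |W|=3.
So no modal formula (or set of formulas) defines exactly the |W|≤2 frames.

No — not modally definable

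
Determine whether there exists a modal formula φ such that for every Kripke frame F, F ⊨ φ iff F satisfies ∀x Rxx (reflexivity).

Yes, by □q → q

This is a Sahlqvist condition; the T axiom □q → q defines it.
Suppose □q→q is valid. At any x set V(q)={w : Rxw}. Then □q holds at x, so q holds at x, i.e. Rxx.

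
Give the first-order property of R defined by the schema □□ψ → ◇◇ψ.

This is a Sahlqvist (Geach-type) schema ◇^0□^2ψ → □^0◇^2ψ.
First-order correspondent: ∀x ∃w (xR²w ∧ xR²w).

∀x ∃w (xR²w ∧ xR²w)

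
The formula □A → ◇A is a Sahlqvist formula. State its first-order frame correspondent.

Suppose □A→◇A is valid. At any x set V(A)=W. Then □A at x, so ◇A at x, so x has a successor.
The converse is a direct semantic check.
Frame condition: ∀x ∃y Rxy.

Seriality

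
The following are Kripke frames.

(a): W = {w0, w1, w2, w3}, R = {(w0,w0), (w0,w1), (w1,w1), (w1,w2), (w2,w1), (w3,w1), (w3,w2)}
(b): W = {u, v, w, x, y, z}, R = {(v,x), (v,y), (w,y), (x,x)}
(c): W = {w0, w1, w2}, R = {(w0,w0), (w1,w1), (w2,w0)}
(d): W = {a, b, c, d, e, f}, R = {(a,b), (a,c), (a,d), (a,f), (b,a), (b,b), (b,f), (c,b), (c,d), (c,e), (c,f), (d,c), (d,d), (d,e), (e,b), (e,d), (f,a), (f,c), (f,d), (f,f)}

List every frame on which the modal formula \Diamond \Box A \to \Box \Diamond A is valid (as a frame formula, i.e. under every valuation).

Frame correspondent (Sahlqvist): \forall x \forall y \forall z (Rxy \wedge Rxz \to \exists w (Ryw \wedge Rzw)) — i.e. convergence.
(a): ✓.
(b): fails — Rvx and Rvy but x and y have no common successor.
(c): ✓.
(d): fails — Rab and Rad but b and d have no common successor.

(a), (c)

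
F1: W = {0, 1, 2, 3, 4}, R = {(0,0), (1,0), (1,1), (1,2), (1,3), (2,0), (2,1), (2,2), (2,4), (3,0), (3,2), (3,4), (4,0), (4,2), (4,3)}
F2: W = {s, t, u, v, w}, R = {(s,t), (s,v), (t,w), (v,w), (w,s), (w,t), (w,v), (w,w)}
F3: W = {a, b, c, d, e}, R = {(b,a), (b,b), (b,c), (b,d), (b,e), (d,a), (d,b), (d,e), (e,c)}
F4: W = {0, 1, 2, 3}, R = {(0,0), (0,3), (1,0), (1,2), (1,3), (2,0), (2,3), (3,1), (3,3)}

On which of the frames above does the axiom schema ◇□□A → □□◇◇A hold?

The schema corresponds to a generalized confluence (Geach) condition: ∀x ∀y ∀z ((xRy ∧ xR²z) → ∃w (yR²w ∧ zR²w)).
F1: ✓.
F2: ✓.
F3: fails — bRa, bR²a but no w with aR²w and aR²w.
F4: ✓.

F1, F2, F4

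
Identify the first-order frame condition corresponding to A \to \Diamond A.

reflexivity

Equivalently (dual form): □A → A.
Suppose □A→A is valid. At any x set V(A)={w : Rxw}. Then □A holds at x, so A holds at x, i.e. Rxx.
The converse is a direct semantic check.
Frame condition: \forall x Rxx.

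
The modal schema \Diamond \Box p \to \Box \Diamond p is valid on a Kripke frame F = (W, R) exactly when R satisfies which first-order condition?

convergence

Suppose ◇□p→□◇p is valid. Take Rxy, Rxz and set V(p)={w : Ryw}. Then □p at y so ◇□p at x, so □◇p at x, so ◇p at z, giving w with Rzw and Ryw.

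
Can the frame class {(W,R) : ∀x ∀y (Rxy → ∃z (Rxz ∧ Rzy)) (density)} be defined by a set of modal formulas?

Definable; □□p → □p defines it

This is a Sahlqvist condition; the C4 axiom □□p → □p defines it.
Suppose □□p→□p is valid. Take Rxy and set V(p)={w : xR²w}. Then □□p at x, so □p at x, so p at y, i.e. ∃z(Rxz∧Rzy).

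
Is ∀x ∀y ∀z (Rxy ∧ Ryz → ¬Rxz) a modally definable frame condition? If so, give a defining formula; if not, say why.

No — not modally definable

If a class were modally definable it would be closed under surjective bounded morphisms (Goldblatt–Thomason).
The 5-cycle (worlds 0,1,2,3,4 with 0→1→2→3→4→0) is intransitive. Mapping every world to a single reflexive point • is a surjective bounded morphism; the reflexive point is not intransitive (R••∧R•• but R••).
So the class is not modally definable.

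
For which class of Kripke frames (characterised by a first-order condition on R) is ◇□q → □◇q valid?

Convergence

This is the .2 axiom.
Its frame correspondent is convergence — ∀x ∀y ∀z (Rxy ∧ Rxz → ∃w (Ryw ∧ Rzw)).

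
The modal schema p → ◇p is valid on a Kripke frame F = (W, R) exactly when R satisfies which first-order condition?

reflexivity

This schema is equivalent to the T axiom □p → p.
It corresponds to reflexivity: ∀x Rxx.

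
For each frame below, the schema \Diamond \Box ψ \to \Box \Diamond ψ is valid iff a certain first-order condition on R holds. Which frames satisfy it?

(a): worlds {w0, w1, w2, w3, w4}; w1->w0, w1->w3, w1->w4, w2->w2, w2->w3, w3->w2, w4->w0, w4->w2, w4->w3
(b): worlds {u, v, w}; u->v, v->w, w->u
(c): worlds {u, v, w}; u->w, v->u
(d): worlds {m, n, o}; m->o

(b)

This is the axiom for convergence; its first-order frame correspondent is \forall x \forall y \forall z (Rxy \wedge Rxz \to \exists w (Ryw \wedge Rzw)).
(a): fails — Rw1w0 and Rw1w0 but w0 and w0 have no common successor.
(b): satisfies the condition.
(c): fails — Ruw and Ruw but w and w have no common successor.
(d): fails — Rmo and Rmo but o and o have no common successor.
Valid on: (b).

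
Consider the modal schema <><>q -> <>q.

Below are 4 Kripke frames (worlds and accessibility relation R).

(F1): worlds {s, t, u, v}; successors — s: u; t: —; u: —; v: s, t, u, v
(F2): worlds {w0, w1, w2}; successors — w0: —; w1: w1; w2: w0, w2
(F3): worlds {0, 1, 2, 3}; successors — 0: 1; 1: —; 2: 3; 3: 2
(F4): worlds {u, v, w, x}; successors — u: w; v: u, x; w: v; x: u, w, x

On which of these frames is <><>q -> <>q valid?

(F1), (F2)

This is the axiom for transitivity; its first-order frame correspondent is forall x forall y forall z (Rxy & Ryz -> Rxz).
(F1): ✓.
(F2): ✓.
(F3): fails — R23 and R32 but not R22.
(F4): fails — Rxw and Rwv but not Rxv.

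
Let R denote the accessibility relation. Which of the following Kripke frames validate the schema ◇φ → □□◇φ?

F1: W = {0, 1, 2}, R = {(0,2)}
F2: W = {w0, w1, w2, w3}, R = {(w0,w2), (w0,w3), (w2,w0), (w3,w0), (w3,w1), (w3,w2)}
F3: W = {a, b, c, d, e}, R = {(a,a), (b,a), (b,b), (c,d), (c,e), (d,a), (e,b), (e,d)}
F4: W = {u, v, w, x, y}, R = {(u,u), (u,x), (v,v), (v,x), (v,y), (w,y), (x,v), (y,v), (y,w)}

F1

The schema corresponds to a generalized confluence (Geach) condition: ∀x ∀y ∀z ((xRy ∧ xR²z) → ∃w (y = w ∧ zRw)).
F1: satisfies the condition.
F2: fails — w0Rw2, w0R²w1 but no w with w2=w and w1Rw.
F3: fails — bRb, bR²a but no w with b=w and aRw.
F4: fails — uRu, uR²v but no t with u=t and vRt.
Valid on: F1.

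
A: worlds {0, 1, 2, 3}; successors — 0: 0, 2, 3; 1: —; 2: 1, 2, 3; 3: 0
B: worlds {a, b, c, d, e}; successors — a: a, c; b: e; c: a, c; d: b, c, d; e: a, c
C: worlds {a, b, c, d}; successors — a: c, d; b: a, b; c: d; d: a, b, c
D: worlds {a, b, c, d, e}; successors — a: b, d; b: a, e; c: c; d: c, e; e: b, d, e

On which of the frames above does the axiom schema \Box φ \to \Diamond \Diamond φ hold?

none

The schema corresponds to a generalized confluence (Geach) condition: \forall x \exists w (xRw \wedge x R^2 w).
A: fails — at 1 but no w with 1Rw and 1R²w.
B: fails — at b but no w with bRw and bR²w.
C: fails — at c but no w with cRw and cR²w.
D: fails — at a but no w with aRw and aR²w.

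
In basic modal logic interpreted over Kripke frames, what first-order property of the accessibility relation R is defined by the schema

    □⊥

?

□⊥ is valid iff no world has any successor (otherwise □⊥ fails at any world with one).
Conversely, any frame satisfying ∀x ∀y ¬Rxy validates the schema.
Frame condition: ∀x ∀y ¬Rxy.

emptiness of R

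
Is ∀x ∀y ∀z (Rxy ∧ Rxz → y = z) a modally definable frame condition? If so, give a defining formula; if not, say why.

The condition is partial functionality. A defining modal formula is ◇p → □p.
Suppose ◇p→□p is valid. Take Rxy, Rxz and set V(p)={y}. Then ◇p at x, so □p at x, so p at z, i.e. z=y.

Yes — defined by ◇p → □p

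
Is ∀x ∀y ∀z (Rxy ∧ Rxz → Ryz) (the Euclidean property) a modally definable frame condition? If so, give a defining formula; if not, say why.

Yes: it is the Euclidean property, defined by the 5 schema ◇p → □◇p.
Suppose ◇p→□◇p is valid. Take Rxy, Rxz and set V(p)={y}. Then ◇p at x, so □◇p at x, so ◇p at z, so some w with Rzw has p; w=y, i.e. Rzy. By symmetry of the argument, Ryz.

Yes, by ◇p → □◇p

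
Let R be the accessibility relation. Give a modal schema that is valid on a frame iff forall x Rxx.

The condition is reflexivity. The T schema □s → s defines it.

□s → s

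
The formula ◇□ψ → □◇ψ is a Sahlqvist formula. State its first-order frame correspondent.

convergence: ∀x ∀y ∀z (Rxy ∧ Rxz → ∃w (Ryw ∧ Rzw))

This schema is the .2 axiom.
Its frame correspondent is convergence — ∀x ∀y ∀z (Rxy ∧ Rxz → ∃w (Ryw ∧ Rzw)).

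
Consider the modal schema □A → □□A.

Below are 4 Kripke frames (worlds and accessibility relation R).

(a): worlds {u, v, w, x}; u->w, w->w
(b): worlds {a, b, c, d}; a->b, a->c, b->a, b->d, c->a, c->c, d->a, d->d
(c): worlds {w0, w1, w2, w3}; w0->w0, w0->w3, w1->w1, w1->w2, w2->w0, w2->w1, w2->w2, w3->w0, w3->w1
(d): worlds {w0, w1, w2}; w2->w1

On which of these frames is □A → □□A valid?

(a), (d)

The schema corresponds to transitivity: ∀x ∀y ∀z (Rxy ∧ Ryz → Rxz).
(a): holds.
(b): fails — Rab and Rba but not Raa.
(c): fails — Rw1w2 and Rw2w0 but not Rw1w0.
(d): holds.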